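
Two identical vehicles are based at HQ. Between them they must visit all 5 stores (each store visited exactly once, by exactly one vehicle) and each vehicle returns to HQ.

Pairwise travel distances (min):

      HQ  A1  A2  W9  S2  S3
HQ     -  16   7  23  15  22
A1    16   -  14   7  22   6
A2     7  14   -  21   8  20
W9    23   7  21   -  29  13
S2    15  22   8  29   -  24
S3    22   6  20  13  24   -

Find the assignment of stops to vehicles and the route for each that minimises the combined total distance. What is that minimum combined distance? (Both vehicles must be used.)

Minimum combined distance: 88 min.

There are 2^4 − 1 = 15 ways to divide the 5 stops into two non-empty groups. For each, the best each vehicle can do is its own shortest tour through its group:
  {A1} + {A2, W9, S2, S3}: 32 + 75 = 107
  {A2} + {A1, W9, S2, S3}: 14 + 75 = 89
  {A1, A2} + {W9, S2, S3}: 37 + 75 = 112
  {W9} + {A1, A2, S2, S3}: 46 + 61 = 107
  {A1, W9} + {A2, S2, S3}: 46 + 61 = 107
  {A2, W9} + {A1, S2, S3}: 51 + 61 = 112
  … (15 splits in total)
  {A2, S2} + {A1, W9, S3}: 30 + 58 = 88  ← best
Best: vehicle 1 HQ → A2 → S2 → HQ = 30; vehicle 2 HQ → A1 → W9 → S3 → HQ = 58; combined 88.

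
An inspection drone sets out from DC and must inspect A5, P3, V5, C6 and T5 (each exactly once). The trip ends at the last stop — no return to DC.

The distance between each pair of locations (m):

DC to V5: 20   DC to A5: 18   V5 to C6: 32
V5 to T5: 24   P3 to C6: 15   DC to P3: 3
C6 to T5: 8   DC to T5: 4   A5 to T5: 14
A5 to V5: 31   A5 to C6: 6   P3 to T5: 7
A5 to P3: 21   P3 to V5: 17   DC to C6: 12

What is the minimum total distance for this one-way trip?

Shortest open route: 55 m.

There are 5! = 120 possible orderings.
DC → A5 → P3 → V5 → C6 → T5: 18+21+17+32+8 = 96
DC → A5 → P3 → V5 → T5 → C6: 18+21+17+24+8 = 88
DC → A5 → P3 → C6 → V5 → T5: 18+21+15+32+24 = 110
DC → A5 → P3 → C6 → T5 → V5: 18+21+15+8+24 = 86
DC → A5 → P3 → T5 → V5 → C6: 18+21+7+24+32 = 102
DC → A5 → P3 → T5 → C6 → V5: 18+21+7+8+32 = 86
DC → A5 → V5 → P3 → C6 → T5: 18+31+17+15+8 = 89
DC → A5 → V5 → P3 → T5 → C6: 18+31+17+7+8 = 81
DC → A5 → V5 → C6 → P3 → T5: 18+31+32+15+7 = 103
DC → A5 → V5 → C6 → T5 → P3: 18+31+32+8+7 = 96
DC → A5 → V5 → T5 → P3 → C6: 18+31+24+7+15 = 95
DC → A5 → V5 → T5 → C6 → P3: 18+31+24+8+15 = 96
DC → A5 → C6 → P3 → V5 → T5: 18+6+15+17+24 = 80
DC → A5 → C6 → P3 → T5 → V5: 18+6+15+7+24 = 70
… (106 more)
DC → P3 → T5 → C6 → A5 → V5: 3+7+8+6+31 = 55  ← best
The minimum is 55.
One shortest path: DC → P3 → T5 → C6 → A5 → V5.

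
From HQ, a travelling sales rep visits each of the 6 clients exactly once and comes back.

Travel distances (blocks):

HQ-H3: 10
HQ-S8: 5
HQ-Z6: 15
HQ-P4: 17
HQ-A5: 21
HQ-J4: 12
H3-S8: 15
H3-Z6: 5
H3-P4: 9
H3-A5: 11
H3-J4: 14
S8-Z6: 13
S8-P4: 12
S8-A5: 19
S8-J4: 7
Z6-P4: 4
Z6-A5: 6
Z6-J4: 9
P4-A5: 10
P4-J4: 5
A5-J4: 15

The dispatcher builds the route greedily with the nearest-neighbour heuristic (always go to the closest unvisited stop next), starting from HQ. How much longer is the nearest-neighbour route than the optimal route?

Excess over optimum: 10 blocks.

From HQ: S8=5, H3=10, J4=12, Z6=15, P4=17, A5=21 → choose S8 (5).
From S8: J4=7, P4=12, Z6=13, H3=15, A5=19 → choose J4 (7).
From J4: P4=5, Z6=9, H3=14, A5=15 → choose P4 (5).
From P4: Z6=4, H3=9, A5=10 → choose Z6 (4).
From Z6: H3=5, A5=6 → choose H3 (5).
From H3: A5=11 → choose A5 (11).
NN route HQ → S8 → J4 → P4 → Z6 → H3 → A5 → HQ costs 58.
Optimal: HQ → H3 → Z6 → A5 → P4 → J4 → S8 → HQ costs 48 (by enumerating all 360 distinct tours).
Excess = 58 − 48 = 10.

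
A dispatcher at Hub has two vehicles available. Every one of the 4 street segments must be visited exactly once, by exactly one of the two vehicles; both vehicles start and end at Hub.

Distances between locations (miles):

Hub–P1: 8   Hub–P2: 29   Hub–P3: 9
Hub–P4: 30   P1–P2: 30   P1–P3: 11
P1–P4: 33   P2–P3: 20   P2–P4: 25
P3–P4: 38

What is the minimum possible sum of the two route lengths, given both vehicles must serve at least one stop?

There are 2^3 − 1 = 7 ways to divide the 4 stops into two non-empty groups. For each, the best each vehicle can do is its own shortest tour through its group:
  {P1} + {P2, P3, P4}: 16 + 84 = 100
  {P2} + {P1, P3, P4}: 58 + 83 = 141
  {P1, P2} + {P3, P4}: 67 + 77 = 144
  {P3} + {P1, P2, P4}: 18 + 93 = 111
  {P1, P3} + {P2, P4}: 28 + 84 = 112
  {P2, P3} + {P1, P4}: 58 + 71 = 129
  … (7 splits in total)
Best: vehicle 1 Hub → P1 → Hub = 16; vehicle 2 Hub → P3 → P2 → P4 → Hub = 84; combined 100.

Minimum combined distance: 100 miles.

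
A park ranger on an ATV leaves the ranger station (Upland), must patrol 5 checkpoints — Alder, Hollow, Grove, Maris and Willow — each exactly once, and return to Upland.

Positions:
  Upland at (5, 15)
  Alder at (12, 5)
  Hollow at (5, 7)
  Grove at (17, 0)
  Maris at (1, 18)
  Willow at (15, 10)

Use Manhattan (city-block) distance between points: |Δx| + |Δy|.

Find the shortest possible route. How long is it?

Upland→Alder→Hollow→Grove→Maris→Willow→Upland: 17+9+19+34+22+15 = 116
Upland→Alder→Hollow→Grove→Willow→Maris→Upland: 17+9+19+12+22+7 = 86
Upland→Alder→Hollow→Maris→Grove→Willow→Upland: 17+9+15+34+12+15 = 102
Upland→Alder→Hollow→Maris→Willow→Grove→Upland: 17+9+15+22+12+27 = 102
Upland→Alder→Hollow→Willow→Grove→Maris→Upland: 17+9+13+12+34+7 = 92
Upland→Alder→Hollow→Willow→Maris→Grove→Upland: 17+9+13+22+34+27 = 122
Upland→Alder→Grove→Hollow→Maris→Willow→Upland: 17+10+19+15+22+15 = 98
Upland→Alder→Grove→Hollow→Willow→Maris→Upland: 17+10+19+13+22+7 = 88
Upland→Alder→Grove→Maris→Hollow→Willow→Upland: 17+10+34+15+13+15 = 104
Upland→Alder→Grove→Maris→Willow→Hollow→Upland: 17+10+34+22+13+8 = 104
Upland→Alder→Grove→Willow→Hollow→Maris→Upland: 17+10+12+13+15+7 = 74
Upland→Alder→Grove→Willow→Maris→Hollow→Upland: 17+10+12+22+15+8 = 84
Upland→Alder→Maris→Hollow→Grove→Willow→Upland: 17+24+15+19+12+15 = 102
Upland→Alder→Maris→Hollow→Willow→Grove→Upland: 17+24+15+13+12+27 = 108
… (46 more)
Upland→Hollow→Alder→Grove→Willow→Maris→Upland: 8+9+10+12+22+7 = 68  ← best
The minimum is 68.
One optimal route: Upland → Hollow → Alder → Grove → Willow → Maris → Upland (or its reverse).

68 — the shortest possible round trip.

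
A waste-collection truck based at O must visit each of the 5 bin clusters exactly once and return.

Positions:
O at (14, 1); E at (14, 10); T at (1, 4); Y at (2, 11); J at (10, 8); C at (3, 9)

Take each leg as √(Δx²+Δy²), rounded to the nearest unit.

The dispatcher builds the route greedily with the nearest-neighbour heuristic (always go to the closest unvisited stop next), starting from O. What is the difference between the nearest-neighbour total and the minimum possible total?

The nearest-neighbour route is 3 longer than optimal.

O: J=8, E=9, T=13, C=14, Y=16 ⇒ J
J: E=4, C=7, Y=9, T=10 ⇒ E
E: C=11, Y=12, T=14 ⇒ C
C: Y=2, T=5 ⇒ Y
Y: T=7 ⇒ T
NN route O → J → E → C → Y → T → O costs 45.
Optimal: O → E → J → Y → C → T → O costs 42 (by enumerating all 60 distinct tours).
Excess = 45 − 42 = 3.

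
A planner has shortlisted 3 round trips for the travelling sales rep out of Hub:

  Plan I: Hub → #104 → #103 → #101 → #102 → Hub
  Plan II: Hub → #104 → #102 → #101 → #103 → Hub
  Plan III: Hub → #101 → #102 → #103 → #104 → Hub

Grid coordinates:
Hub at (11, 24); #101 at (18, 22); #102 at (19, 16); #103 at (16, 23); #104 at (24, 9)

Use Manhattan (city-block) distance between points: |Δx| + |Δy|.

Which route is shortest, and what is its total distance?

Plan I: 28 + 22 + 3 + 7 + 16 = 76
Plan II: 28 + 12 + 7 + 3 + 6 = 56
Plan III: 9 + 7 + 10 + 22 + 28 = 76

56 — Plan II is the shortest.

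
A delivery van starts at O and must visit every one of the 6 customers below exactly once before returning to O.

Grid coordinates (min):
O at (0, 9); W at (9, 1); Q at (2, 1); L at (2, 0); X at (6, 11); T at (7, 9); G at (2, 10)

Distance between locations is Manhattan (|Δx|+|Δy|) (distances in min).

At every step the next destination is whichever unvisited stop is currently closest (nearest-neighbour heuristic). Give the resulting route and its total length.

O → [G:3 / T:7 / X:8 / Q:10 / L:11 / W:17] → G (3)
G → [X:5 / T:6 / Q:9 / L:10 / W:16] → X (5)
X → [T:3 / W:13 / Q:14 / L:15] → T (3)
T → [W:10 / Q:13 / L:14] → W (10)
W → [Q:7 / L:8] → Q (7)
Q → [L:1] → L (1)
Return L→O: 11.
Total = 3 + 5 + 3 + 10 + 7 + 1 + 11 = 40.

Nearest-neighbour total = 40 min; route O → G → X → T → W → Q → L → O.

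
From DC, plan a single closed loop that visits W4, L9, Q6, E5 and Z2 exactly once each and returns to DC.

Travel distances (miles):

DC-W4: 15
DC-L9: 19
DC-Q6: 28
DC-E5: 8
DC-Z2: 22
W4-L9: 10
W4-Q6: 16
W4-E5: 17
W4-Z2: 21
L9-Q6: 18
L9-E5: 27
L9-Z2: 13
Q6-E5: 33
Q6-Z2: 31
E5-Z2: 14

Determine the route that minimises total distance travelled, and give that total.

With 5 stops there are 5!/2 = 60 distinct round trips (a route and its reverse cost the same).
DC-W4-L9-Q6-E5-Z2-DC: 15+10+18+33+14+22 = 112
DC-W4-L9-Q6-Z2-E5-DC: 15+10+18+31+14+8 = 96
DC-W4-L9-E5-Q6-Z2-DC: 15+10+27+33+31+22 = 138
DC-W4-L9-E5-Z2-Q6-DC: 15+10+27+14+31+28 = 125
DC-W4-L9-Z2-Q6-E5-DC: 15+10+13+31+33+8 = 110
DC-W4-L9-Z2-E5-Q6-DC: 15+10+13+14+33+28 = 113
DC-W4-Q6-L9-E5-Z2-DC: 15+16+18+27+14+22 = 112
DC-W4-Q6-L9-Z2-E5-DC: 15+16+18+13+14+8 = 84
DC-W4-Q6-E5-L9-Z2-DC: 15+16+33+27+13+22 = 126
DC-W4-Q6-E5-Z2-L9-DC: 15+16+33+14+13+19 = 110
DC-W4-Q6-Z2-L9-E5-DC: 15+16+31+13+27+8 = 110
DC-W4-Q6-Z2-E5-L9-DC: 15+16+31+14+27+19 = 122
DC-W4-E5-L9-Q6-Z2-DC: 15+17+27+18+31+22 = 130
DC-W4-E5-L9-Z2-Q6-DC: 15+17+27+13+31+28 = 131
… (46 more)
The minimum is 84.
One optimal route: DC → W4 → Q6 → L9 → Z2 → E5 → DC (or its reverse).

Shortest round trip = 84 miles.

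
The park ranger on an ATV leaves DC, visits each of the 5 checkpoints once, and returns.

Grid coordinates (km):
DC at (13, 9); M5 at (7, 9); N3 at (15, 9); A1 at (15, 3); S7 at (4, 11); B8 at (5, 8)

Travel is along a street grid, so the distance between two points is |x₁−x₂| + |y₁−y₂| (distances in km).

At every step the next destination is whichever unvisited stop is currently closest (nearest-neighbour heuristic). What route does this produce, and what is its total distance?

40 km along DC → N3 → A1 → M5 → B8 → S7 → DC.

From DC: distances to unvisited — N3=2, M5=6, A1=8, B8=9, S7=11. Nearest is N3 (2).
From N3: distances to unvisited — A1=6, M5=8, B8=11, S7=13. Nearest is A1 (6).
From A1: distances to unvisited — M5=14, B8=15, S7=19. Nearest is M5 (14).
From M5: distances to unvisited — B8=3, S7=5. Nearest is B8 (3).
From B8: distances to unvisited — S7=4. Nearest is S7 (4).
Return S7→DC: 11.
Total = 2 + 6 + 14 + 3 + 4 + 11 = 40.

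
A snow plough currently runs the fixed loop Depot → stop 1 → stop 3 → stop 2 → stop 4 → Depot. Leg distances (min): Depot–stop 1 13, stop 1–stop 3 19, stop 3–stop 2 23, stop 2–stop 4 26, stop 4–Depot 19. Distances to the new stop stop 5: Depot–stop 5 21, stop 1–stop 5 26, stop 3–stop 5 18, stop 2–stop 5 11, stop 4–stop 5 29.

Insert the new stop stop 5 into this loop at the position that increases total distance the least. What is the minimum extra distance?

Insertion cost between consecutive stops i–j is d(i,stop 5) + d(stop 5,j) − d(i,j):
  between Depot and stop 1: 21 + 26 − 13 = 34
  between stop 1 and stop 3: 26 + 18 − 19 = 25
  between stop 3 and stop 2: 18 + 11 − 23 = 6
  between stop 2 and stop 4: 11 + 29 − 26 = 14
  between stop 4 and Depot: 29 + 21 − 19 = 31
Cheapest insertion is between stop 3 and stop 2, adding 6.
New total = 100 + 6 = 106.

Adding 6 min by placing stop 5 on the stop 3–stop 2 leg.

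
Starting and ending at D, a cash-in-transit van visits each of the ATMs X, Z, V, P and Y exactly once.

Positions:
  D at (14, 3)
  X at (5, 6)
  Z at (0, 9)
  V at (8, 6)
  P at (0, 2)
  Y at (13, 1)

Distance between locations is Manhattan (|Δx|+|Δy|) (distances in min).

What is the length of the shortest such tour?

There are 60 distinct closed tours to check (reversals are equivalent).
D→X→Z→V→P→Y→D: 12+8+11+12+14+3 = 60
D→X→Z→V→Y→P→D: 12+8+11+10+14+15 = 70
D→X→Z→P→V→Y→D: 12+8+7+12+10+3 = 52
D→X→Z→P→Y→V→D: 12+8+7+14+10+9 = 60
D→X→Z→Y→V→P→D: 12+8+21+10+12+15 = 78
D→X→Z→Y→P→V→D: 12+8+21+14+12+9 = 76
D→X→V→Z→P→Y→D: 12+3+11+7+14+3 = 50
D→X→V→Z→Y→P→D: 12+3+11+21+14+15 = 76
D→X→V→P→Z→Y→D: 12+3+12+7+21+3 = 58
D→X→V→P→Y→Z→D: 12+3+12+14+21+20 = 82
D→X→V→Y→Z→P→D: 12+3+10+21+7+15 = 68
D→X→V→Y→P→Z→D: 12+3+10+14+7+20 = 66
D→X→P→Z→V→Y→D: 12+9+7+11+10+3 = 52
D→X→P→Z→Y→V→D: 12+9+7+21+10+9 = 68
… (46 more)
D→V→X→Z→P→Y→D: 9+3+8+7+14+3 = 44  ← best
The minimum is 44.
One optimal route: D → V → X → Z → P → Y → D (or its reverse).

Shortest round trip = 44 min.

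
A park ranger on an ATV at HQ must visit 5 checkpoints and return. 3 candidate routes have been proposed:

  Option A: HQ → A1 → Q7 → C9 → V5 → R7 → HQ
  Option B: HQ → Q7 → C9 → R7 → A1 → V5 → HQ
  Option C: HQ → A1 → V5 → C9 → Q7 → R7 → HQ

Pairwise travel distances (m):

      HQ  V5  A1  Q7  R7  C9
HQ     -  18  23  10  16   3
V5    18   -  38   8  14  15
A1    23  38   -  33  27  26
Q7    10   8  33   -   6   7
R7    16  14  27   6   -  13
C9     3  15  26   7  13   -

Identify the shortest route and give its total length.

Option A: 23 + 33 + 7 + 15 + 14 + 16 = 108
Option B: 10 + 7 + 13 + 27 + 38 + 18 = 113
Option C: 23 + 38 + 15 + 7 + 6 + 16 = 105

Shortest is Option C, total 105 m.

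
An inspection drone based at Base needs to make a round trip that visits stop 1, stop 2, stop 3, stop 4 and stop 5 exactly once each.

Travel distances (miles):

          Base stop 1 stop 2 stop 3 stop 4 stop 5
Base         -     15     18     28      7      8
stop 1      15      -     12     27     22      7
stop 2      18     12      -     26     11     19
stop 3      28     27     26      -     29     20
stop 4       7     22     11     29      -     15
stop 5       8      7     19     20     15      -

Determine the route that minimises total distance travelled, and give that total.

There are 60 distinct closed tours to check (reversals are equivalent).
Base → stop 1 → stop 2 → stop 3 → stop 4 → stop 5 → Base: 15+12+26+29+15+8 = 105
Base → stop 1 → stop 2 → stop 3 → stop 5 → stop 4 → Base: 15+12+26+20+15+7 = 95
Base → stop 1 → stop 2 → stop 4 → stop 3 → stop 5 → Base: 15+12+11+29+20+8 = 95
Base → stop 1 → stop 2 → stop 4 → stop 5 → stop 3 → Base: 15+12+11+15+20+28 = 101
Base → stop 1 → stop 2 → stop 5 → stop 3 → stop 4 → Base: 15+12+19+20+29+7 = 102
Base → stop 1 → stop 2 → stop 5 → stop 4 → stop 3 → Base: 15+12+19+15+29+28 = 118
Base → stop 1 → stop 3 → stop 2 → stop 4 → stop 5 → Base: 15+27+26+11+15+8 = 102
Base → stop 1 → stop 3 → stop 2 → stop 5 → stop 4 → Base: 15+27+26+19+15+7 = 109
Base → stop 1 → stop 3 → stop 4 → stop 2 → stop 5 → Base: 15+27+29+11+19+8 = 109
Base → stop 1 → stop 3 → stop 4 → stop 5 → stop 2 → Base: 15+27+29+15+19+18 = 123
Base → stop 1 → stop 3 → stop 5 → stop 2 → stop 4 → Base: 15+27+20+19+11+7 = 99
Base → stop 1 → stop 3 → stop 5 → stop 4 → stop 2 → Base: 15+27+20+15+11+18 = 106
Base → stop 1 → stop 4 → stop 2 → stop 3 → stop 5 → Base: 15+22+11+26+20+8 = 102
Base → stop 1 → stop 4 → stop 2 → stop 5 → stop 3 → Base: 15+22+11+19+20+28 = 115
… (46 more)
Base → stop 3 → stop 5 → stop 1 → stop 2 → stop 4 → Base: 28+20+7+12+11+7 = 85  ← best
The minimum is 85.
One optimal route: Base → stop 3 → stop 5 → stop 1 → stop 2 → stop 4 → Base (or its reverse).

85 miles — the shortest possible round trip.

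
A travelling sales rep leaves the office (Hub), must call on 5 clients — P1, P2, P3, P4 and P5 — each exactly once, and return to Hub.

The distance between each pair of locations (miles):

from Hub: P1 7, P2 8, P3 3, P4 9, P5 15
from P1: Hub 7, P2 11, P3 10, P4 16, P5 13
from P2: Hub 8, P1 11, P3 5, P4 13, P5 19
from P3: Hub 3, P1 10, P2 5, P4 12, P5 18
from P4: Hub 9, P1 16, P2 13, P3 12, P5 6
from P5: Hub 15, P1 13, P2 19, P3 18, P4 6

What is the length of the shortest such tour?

Minimum total distance: 47 miles.

There are 60 distinct closed tours to check (reversals are equivalent).
Hub→P1→P2→P3→P4→P5→Hub: 7+11+5+12+6+15 = 56
Hub→P1→P2→P3→P5→P4→Hub: 7+11+5+18+6+9 = 56
Hub→P1→P2→P4→P3→P5→Hub: 7+11+13+12+18+15 = 76
Hub→P1→P2→P4→P5→P3→Hub: 7+11+13+6+18+3 = 58
Hub→P1→P2→P5→P3→P4→Hub: 7+11+19+18+12+9 = 76
Hub→P1→P2→P5→P4→P3→Hub: 7+11+19+6+12+3 = 58
Hub→P1→P3→P2→P4→P5→Hub: 7+10+5+13+6+15 = 56
Hub→P1→P3→P2→P5→P4→Hub: 7+10+5+19+6+9 = 56
Hub→P1→P3→P4→P2→P5→Hub: 7+10+12+13+19+15 = 76
Hub→P1→P3→P4→P5→P2→Hub: 7+10+12+6+19+8 = 62
Hub→P1→P3→P5→P2→P4→Hub: 7+10+18+19+13+9 = 76
Hub→P1→P3→P5→P4→P2→Hub: 7+10+18+6+13+8 = 62
Hub→P1→P4→P2→P3→P5→Hub: 7+16+13+5+18+15 = 74
Hub→P1→P4→P2→P5→P3→Hub: 7+16+13+19+18+3 = 76
… (46 more)
Hub→P1→P5→P4→P2→P3→Hub: 7+13+6+13+5+3 = 47  ← best
The minimum is 47.
One optimal route: Hub → P1 → P5 → P4 → P2 → P3 → Hub (or its reverse).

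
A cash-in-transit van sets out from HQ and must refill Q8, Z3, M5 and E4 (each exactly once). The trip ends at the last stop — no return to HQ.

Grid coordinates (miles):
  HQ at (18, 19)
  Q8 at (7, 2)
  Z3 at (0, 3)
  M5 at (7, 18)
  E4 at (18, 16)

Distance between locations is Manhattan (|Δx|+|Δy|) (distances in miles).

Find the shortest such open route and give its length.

Shortest open route: 40 miles.

There are 4! = 24 possible orderings.
HQ→Q8→Z3→M5→E4: 28+8+22+13 = 71
HQ→Q8→Z3→E4→M5: 28+8+31+13 = 80
HQ→Q8→M5→Z3→E4: 28+16+22+31 = 97
HQ→Q8→M5→E4→Z3: 28+16+13+31 = 88
HQ→Q8→E4→Z3→M5: 28+25+31+22 = 106
HQ→Q8→E4→M5→Z3: 28+25+13+22 = 88
HQ→Z3→Q8→M5→E4: 34+8+16+13 = 71
HQ→Z3→Q8→E4→M5: 34+8+25+13 = 80
HQ→Z3→M5→Q8→E4: 34+22+16+25 = 97
HQ→Z3→M5→E4→Q8: 34+22+13+25 = 94
HQ→Z3→E4→Q8→M5: 34+31+25+16 = 106
HQ→Z3→E4→M5→Q8: 34+31+13+16 = 94
HQ→M5→Q8→Z3→E4: 12+16+8+31 = 67
HQ→M5→Q8→E4→Z3: 12+16+25+31 = 84
… (10 more)
HQ→E4→M5→Q8→Z3: 3+13+16+8 = 40  ← best
The minimum is 40.
One shortest path: HQ → E4 → M5 → Q8 → Z3.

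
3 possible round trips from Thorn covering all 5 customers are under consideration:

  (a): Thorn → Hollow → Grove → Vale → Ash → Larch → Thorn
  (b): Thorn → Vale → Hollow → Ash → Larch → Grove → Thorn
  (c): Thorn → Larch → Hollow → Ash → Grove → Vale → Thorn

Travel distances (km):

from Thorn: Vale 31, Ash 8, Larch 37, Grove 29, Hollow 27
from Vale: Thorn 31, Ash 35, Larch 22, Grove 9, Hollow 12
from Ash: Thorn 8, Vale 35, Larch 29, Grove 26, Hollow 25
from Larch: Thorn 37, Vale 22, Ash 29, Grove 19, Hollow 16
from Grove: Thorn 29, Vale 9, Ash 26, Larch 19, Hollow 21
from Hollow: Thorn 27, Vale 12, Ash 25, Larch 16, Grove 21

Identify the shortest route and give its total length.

(a): 27 + 21 + 9 + 35 + 29 + 37 = 158
(b): 31 + 12 + 25 + 29 + 19 + 29 = 145
(c): 37 + 16 + 25 + 26 + 9 + 31 = 144

144 km — (c) is the shortest.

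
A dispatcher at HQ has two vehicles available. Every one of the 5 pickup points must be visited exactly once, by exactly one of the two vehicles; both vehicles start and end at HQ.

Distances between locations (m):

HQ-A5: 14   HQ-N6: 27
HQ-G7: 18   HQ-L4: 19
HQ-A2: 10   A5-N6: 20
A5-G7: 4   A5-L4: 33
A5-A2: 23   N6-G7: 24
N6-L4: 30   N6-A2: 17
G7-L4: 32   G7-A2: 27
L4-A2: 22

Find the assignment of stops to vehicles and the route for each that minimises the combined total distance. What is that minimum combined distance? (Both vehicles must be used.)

107 m — the smallest possible combined total.

Try each way of splitting the stops between the two vehicles (each non-empty) and, for each split, find the best tour for each vehicle:
  {A5} + {N6, G7, L4, A2}: 28 + 100 = 128
  {N6} + {A5, G7, L4, A2}: 54 + 82 = 136
  {A5, N6} + {G7, L4, A2}: 61 + 82 = 143
  {G7} + {A5, N6, L4, A2}: 36 + 92 = 128
  {A5, G7} + {N6, L4, A2}: 36 + 76 = 112
  {N6, G7} + {A5, L4, A2}: 69 + 78 = 147
  … (15 splits in total)
  {L4} + {A5, N6, G7, A2}: 38 + 69 = 107  ← best
Best: vehicle 1 HQ → L4 → HQ = 38; vehicle 2 HQ → A5 → G7 → N6 → A2 → HQ = 69; combined 107.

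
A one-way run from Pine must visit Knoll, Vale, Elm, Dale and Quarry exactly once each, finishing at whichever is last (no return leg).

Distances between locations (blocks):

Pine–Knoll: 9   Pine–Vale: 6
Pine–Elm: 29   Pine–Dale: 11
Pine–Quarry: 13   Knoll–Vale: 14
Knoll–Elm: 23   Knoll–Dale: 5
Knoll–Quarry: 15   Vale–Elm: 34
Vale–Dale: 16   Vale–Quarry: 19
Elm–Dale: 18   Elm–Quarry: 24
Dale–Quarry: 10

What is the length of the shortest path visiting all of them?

Shortest open route: 59 blocks.

There are 5! = 120 possible orderings.
Pine → Knoll → Vale → Elm → Dale → Quarry: 9+14+34+18+10 = 85
Pine → Knoll → Vale → Elm → Quarry → Dale: 9+14+34+24+10 = 91
Pine → Knoll → Vale → Dale → Elm → Quarry: 9+14+16+18+24 = 81
Pine → Knoll → Vale → Dale → Quarry → Elm: 9+14+16+10+24 = 73
Pine → Knoll → Vale → Quarry → Elm → Dale: 9+14+19+24+18 = 84
Pine → Knoll → Vale → Quarry → Dale → Elm: 9+14+19+10+18 = 70
Pine → Knoll → Elm → Vale → Dale → Quarry: 9+23+34+16+10 = 92
Pine → Knoll → Elm → Vale → Quarry → Dale: 9+23+34+19+10 = 95
Pine → Knoll → Elm → Dale → Vale → Quarry: 9+23+18+16+19 = 85
Pine → Knoll → Elm → Dale → Quarry → Vale: 9+23+18+10+19 = 79
Pine → Knoll → Elm → Quarry → Vale → Dale: 9+23+24+19+16 = 91
Pine → Knoll → Elm → Quarry → Dale → Vale: 9+23+24+10+16 = 82
Pine → Knoll → Dale → Vale → Elm → Quarry: 9+5+16+34+24 = 88
Pine → Knoll → Dale → Vale → Quarry → Elm: 9+5+16+19+24 = 73
… (106 more)
Pine → Vale → Knoll → Dale → Quarry → Elm: 6+14+5+10+24 = 59  ← best
The minimum is 59.
One shortest path: Pine → Vale → Knoll → Dale → Quarry → Elm.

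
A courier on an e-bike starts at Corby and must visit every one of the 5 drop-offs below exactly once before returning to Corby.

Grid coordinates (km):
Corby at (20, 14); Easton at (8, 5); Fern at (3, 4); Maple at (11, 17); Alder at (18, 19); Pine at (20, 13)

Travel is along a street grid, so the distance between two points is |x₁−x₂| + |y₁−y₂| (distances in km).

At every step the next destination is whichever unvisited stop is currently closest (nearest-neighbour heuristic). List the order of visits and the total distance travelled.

Nearest-neighbour total = 66 km; route Corby → Pine → Alder → Maple → Easton → Fern → Corby.

At Corby the remaining stops are Pine 1, Alder 7, Maple 12, Easton 21, Fern 27; go to Pine.
At Pine the remaining stops are Alder 8, Maple 13, Easton 20, Fern 26; go to Alder.
At Alder the remaining stops are Maple 9, Easton 24, Fern 30; go to Maple.
At Maple the remaining stops are Easton 15, Fern 21; go to Easton.
At Easton the remaining stops are Fern 6; go to Fern.
Return Fern→Corby: 27.
Total = 1 + 8 + 9 + 15 + 6 + 27 = 66.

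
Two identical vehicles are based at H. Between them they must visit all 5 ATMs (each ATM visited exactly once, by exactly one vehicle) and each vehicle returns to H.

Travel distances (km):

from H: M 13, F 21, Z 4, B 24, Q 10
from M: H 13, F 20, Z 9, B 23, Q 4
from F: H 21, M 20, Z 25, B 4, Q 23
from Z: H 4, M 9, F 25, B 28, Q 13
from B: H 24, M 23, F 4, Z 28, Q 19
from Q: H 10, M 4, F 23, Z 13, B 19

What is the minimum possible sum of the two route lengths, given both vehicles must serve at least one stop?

There are 2^4 − 1 = 15 ways to divide the 5 stops into two non-empty groups. For each, the best each vehicle can do is its own shortest tour through its group:
  {M} + {F, Z, B, Q}: 26 + 61 = 87
  {F} + {M, Z, B, Q}: 42 + 60 = 102
  {M, F} + {Z, B, Q}: 54 + 60 = 114
  {Z} + {M, F, B, Q}: 8 + 61 = 69
  {M, Z} + {F, B, Q}: 26 + 54 = 80
  {F, Z} + {M, B, Q}: 50 + 60 = 110
  … (15 splits in total)
Best: vehicle 1 H → Z → H = 8; vehicle 2 H → M → Q → B → F → H = 61; combined 69.

Minimum combined distance: 69 km.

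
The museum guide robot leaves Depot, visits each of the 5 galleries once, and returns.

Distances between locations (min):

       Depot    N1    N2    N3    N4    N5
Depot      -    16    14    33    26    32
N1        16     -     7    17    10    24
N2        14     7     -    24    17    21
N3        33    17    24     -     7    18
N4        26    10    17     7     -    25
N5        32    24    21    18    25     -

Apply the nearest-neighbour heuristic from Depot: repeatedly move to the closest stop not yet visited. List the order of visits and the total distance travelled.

From Depot: distances to unvisited — N2=14, N1=16, N4=26, N5=32, N3=33. Nearest is N2 (14).
From N2: distances to unvisited — N1=7, N4=17, N5=21, N3=24. Nearest is N1 (7).
From N1: distances to unvisited — N4=10, N3=17, N5=24. Nearest is N4 (10).
From N4: distances to unvisited — N3=7, N5=25. Nearest is N3 (7).
From N3: distances to unvisited — N5=18. Nearest is N5 (18).
Return N5→Depot: 32.
Total = 14 + 7 + 10 + 7 + 18 + 32 = 88.

Nearest-neighbour total = 88 min; route Depot → N2 → N1 → N4 → N3 → N5 → Depot.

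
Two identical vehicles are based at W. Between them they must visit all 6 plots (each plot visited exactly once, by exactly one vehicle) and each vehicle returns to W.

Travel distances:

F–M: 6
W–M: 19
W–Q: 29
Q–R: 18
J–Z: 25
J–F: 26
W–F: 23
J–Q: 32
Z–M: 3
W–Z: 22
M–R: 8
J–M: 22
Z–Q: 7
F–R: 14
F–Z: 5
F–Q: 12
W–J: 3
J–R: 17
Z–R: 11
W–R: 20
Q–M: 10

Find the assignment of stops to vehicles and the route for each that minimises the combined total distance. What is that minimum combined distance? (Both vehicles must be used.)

79 — the smallest possible combined total.

Check every non-empty split of the stops between the two vehicles; for each half take its own optimal tour:
  {J} + {F, Z, Q, M, R}: 6 + 73 = 79
  {F} + {J, Z, Q, M, R}: 46 + 67 = 113
  {J, F} + {Z, Q, M, R}: 52 + 67 = 119
  {Z} + {J, F, Q, M, R}: 44 + 73 = 117
  {J, Z} + {F, Q, M, R}: 50 + 73 = 123
  {F, Z} + {J, Q, M, R}: 50 + 67 = 117
  … (31 splits in total)
Best: vehicle 1 W → J → W = 6; vehicle 2 W → F → Z → Q → M → R → W = 73; combined 79.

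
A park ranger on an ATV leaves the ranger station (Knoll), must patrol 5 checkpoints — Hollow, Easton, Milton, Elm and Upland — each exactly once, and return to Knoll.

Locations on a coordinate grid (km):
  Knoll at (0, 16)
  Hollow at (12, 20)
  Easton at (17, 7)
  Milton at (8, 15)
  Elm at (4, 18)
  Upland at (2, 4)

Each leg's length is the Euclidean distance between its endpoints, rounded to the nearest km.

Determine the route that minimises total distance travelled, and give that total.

With 5 stops there are 5!/2 = 60 distinct round trips (a route and its reverse cost the same).
Knoll → Hollow → Easton → Milton → Elm → Upland → Knoll: 13+14+12+5+14+12 = 70
Knoll → Hollow → Easton → Milton → Upland → Elm → Knoll: 13+14+12+13+14+4 = 70
Knoll → Hollow → Easton → Elm → Milton → Upland → Knoll: 13+14+17+5+13+12 = 74
Knoll → Hollow → Easton → Elm → Upland → Milton → Knoll: 13+14+17+14+13+8 = 79
Knoll → Hollow → Easton → Upland → Milton → Elm → Knoll: 13+14+15+13+5+4 = 64
Knoll → Hollow → Easton → Upland → Elm → Milton → Knoll: 13+14+15+14+5+8 = 69
Knoll → Hollow → Milton → Easton → Elm → Upland → Knoll: 13+6+12+17+14+12 = 74
Knoll → Hollow → Milton → Easton → Upland → Elm → Knoll: 13+6+12+15+14+4 = 64
Knoll → Hollow → Milton → Elm → Easton → Upland → Knoll: 13+6+5+17+15+12 = 68
Knoll → Hollow → Milton → Elm → Upland → Easton → Knoll: 13+6+5+14+15+19 = 72
Knoll → Hollow → Milton → Upland → Easton → Elm → Knoll: 13+6+13+15+17+4 = 68
Knoll → Hollow → Milton → Upland → Elm → Easton → Knoll: 13+6+13+14+17+19 = 82
Knoll → Hollow → Elm → Easton → Milton → Upland → Knoll: 13+8+17+12+13+12 = 75
Knoll → Hollow → Elm → Easton → Upland → Milton → Knoll: 13+8+17+15+13+8 = 74
… (46 more)
Knoll → Elm → Milton → Hollow → Easton → Upland → Knoll: 4+5+6+14+15+12 = 56  ← best
The minimum is 56.
One optimal route: Knoll → Elm → Milton → Hollow → Easton → Upland → Knoll (or its reverse).

56 km — the shortest possible round trip.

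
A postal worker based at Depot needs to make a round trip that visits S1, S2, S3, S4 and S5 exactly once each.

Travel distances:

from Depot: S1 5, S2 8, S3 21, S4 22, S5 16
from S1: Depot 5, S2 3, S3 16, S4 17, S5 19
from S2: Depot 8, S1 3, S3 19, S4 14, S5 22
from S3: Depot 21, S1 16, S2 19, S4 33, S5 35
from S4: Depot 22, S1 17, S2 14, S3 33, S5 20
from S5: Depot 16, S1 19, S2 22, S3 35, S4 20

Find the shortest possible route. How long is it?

Shortest round trip = 90.

Depot → S1 → S2 → S3 → S4 → S5 → Depot: 5+3+19+33+20+16 = 96
Depot → S1 → S2 → S3 → S5 → S4 → Depot: 5+3+19+35+20+22 = 104
Depot → S1 → S2 → S4 → S3 → S5 → Depot: 5+3+14+33+35+16 = 106
Depot → S1 → S2 → S4 → S5 → S3 → Depot: 5+3+14+20+35+21 = 98
Depot → S1 → S2 → S5 → S3 → S4 → Depot: 5+3+22+35+33+22 = 120
Depot → S1 → S2 → S5 → S4 → S3 → Depot: 5+3+22+20+33+21 = 104
Depot → S1 → S3 → S2 → S4 → S5 → Depot: 5+16+19+14+20+16 = 90
Depot → S1 → S3 → S2 → S5 → S4 → Depot: 5+16+19+22+20+22 = 104
Depot → S1 → S3 → S4 → S2 → S5 → Depot: 5+16+33+14+22+16 = 106
Depot → S1 → S3 → S4 → S5 → S2 → Depot: 5+16+33+20+22+8 = 104
Depot → S1 → S3 → S5 → S2 → S4 → Depot: 5+16+35+22+14+22 = 114
Depot → S1 → S3 → S5 → S4 → S2 → Depot: 5+16+35+20+14+8 = 98
Depot → S1 → S4 → S2 → S3 → S5 → Depot: 5+17+14+19+35+16 = 106
Depot → S1 → S4 → S2 → S5 → S3 → Depot: 5+17+14+22+35+21 = 114
… (46 more)
The minimum is 90.
One optimal route: Depot → S1 → S3 → S2 → S4 → S5 → Depot (or its reverse).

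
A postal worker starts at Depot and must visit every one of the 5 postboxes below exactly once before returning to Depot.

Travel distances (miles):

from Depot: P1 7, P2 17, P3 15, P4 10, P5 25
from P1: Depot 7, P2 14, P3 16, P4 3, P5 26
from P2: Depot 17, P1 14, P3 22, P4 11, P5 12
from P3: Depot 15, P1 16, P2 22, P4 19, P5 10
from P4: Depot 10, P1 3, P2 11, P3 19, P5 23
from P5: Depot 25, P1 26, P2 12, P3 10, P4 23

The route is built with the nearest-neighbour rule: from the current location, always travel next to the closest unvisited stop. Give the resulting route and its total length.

At Depot the remaining stops are P1 7, P4 10, P3 15, P2 17, P5 25; go to P1.
At P1 the remaining stops are P4 3, P2 14, P3 16, P5 26; go to P4.
At P4 the remaining stops are P2 11, P3 19, P5 23; go to P2.
At P2 the remaining stops are P5 12, P3 22; go to P5.
At P5 the remaining stops are P3 10; go to P3.
Return P3→Depot: 15.
Total = 7 + 3 + 11 + 12 + 10 + 15 = 58.

58 miles along Depot → P1 → P4 → P2 → P5 → P3 → Depot.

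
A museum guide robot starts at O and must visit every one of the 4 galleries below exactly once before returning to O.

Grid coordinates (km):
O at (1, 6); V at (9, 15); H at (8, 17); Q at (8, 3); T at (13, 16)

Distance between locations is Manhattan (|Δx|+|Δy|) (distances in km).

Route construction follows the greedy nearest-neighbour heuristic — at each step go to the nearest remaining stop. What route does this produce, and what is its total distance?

Total distance 54 km via the nearest-neighbour route O → Q → V → H → T → O.

O → [Q:10 / V:17 / H:18 / T:22] → Q (10)
Q → [V:13 / H:14 / T:18] → V (13)
V → [H:3 / T:5] → H (3)
H → [T:6] → T (6)
Return T→O: 22.
Total = 10 + 13 + 3 + 6 + 22 = 54.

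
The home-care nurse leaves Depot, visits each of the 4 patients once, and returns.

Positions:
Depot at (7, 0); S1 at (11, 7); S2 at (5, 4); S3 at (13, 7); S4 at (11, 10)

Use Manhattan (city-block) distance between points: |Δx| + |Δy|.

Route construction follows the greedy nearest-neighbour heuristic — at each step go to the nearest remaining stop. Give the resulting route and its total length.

At Depot the remaining stops are S2 6, S1 11, S3 13, S4 14; go to S2.
At S2 the remaining stops are S1 9, S3 11, S4 12; go to S1.
At S1 the remaining stops are S3 2, S4 3; go to S3.
At S3 the remaining stops are S4 5; go to S4.
Return S4→Depot: 14.
Total = 6 + 9 + 2 + 5 + 14 = 36.

Total distance 36 via the nearest-neighbour route Depot → S2 → S1 → S3 → S4 → Depot.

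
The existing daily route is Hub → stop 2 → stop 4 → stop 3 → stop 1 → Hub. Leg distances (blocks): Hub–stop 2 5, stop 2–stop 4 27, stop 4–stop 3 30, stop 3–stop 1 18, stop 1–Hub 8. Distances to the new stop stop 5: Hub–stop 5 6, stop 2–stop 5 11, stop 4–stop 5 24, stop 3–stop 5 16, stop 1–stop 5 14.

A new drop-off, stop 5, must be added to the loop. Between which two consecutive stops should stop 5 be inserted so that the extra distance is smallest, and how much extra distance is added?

Insertion cost between consecutive stops i–j is d(i,stop 5) + d(stop 5,j) − d(i,j):
  between Hub and stop 2: 6 + 11 − 5 = 12
  between stop 2 and stop 4: 11 + 24 − 27 = 8
  between stop 4 and stop 3: 24 + 16 − 30 = 10
  between stop 3 and stop 1: 16 + 14 − 18 = 12
  between stop 1 and Hub: 14 + 6 − 8 = 12
Cheapest insertion is between stop 2 and stop 4, adding 8.
New total = 88 + 8 = 96.

+8 blocks — insert stop 5 between stop 2 and stop 4.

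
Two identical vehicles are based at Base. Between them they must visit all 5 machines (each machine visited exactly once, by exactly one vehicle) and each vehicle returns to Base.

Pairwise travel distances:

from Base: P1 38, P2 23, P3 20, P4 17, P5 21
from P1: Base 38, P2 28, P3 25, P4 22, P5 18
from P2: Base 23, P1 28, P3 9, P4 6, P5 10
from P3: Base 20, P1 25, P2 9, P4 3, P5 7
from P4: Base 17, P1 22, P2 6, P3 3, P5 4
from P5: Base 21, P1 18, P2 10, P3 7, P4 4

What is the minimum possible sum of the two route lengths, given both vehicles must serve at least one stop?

Minimum combined distance: 129.

There are 2^4 − 1 = 15 ways to divide the 5 stops into two non-empty groups. For each, the best each vehicle can do is its own shortest tour through its group:
  {P1} + {P2, P3, P4, P5}: 76 + 60 = 136
  {P2} + {P1, P3, P4, P5}: 46 + 83 = 129
  {P1, P2} + {P3, P4, P5}: 89 + 48 = 137
  {P3} + {P1, P2, P4, P5}: 40 + 89 = 129
  {P1, P3} + {P2, P4, P5}: 83 + 54 = 137
  {P2, P3} + {P1, P4, P5}: 52 + 77 = 129
  … (15 splits in total)
Best: vehicle 1 Base → P2 → Base = 46; vehicle 2 Base → P1 → P5 → P3 → P4 → Base = 83; combined 129.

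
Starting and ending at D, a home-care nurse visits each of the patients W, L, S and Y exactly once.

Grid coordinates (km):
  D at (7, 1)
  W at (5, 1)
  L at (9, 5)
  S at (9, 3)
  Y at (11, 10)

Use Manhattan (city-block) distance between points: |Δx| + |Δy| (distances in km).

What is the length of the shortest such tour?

30 km — the shortest possible round trip.

There are 12 distinct closed tours to check (reversals are equivalent).
D → W → L → S → Y → D: 2+8+2+9+13 = 34
D → W → L → Y → S → D: 2+8+7+9+4 = 30
D → W → S → L → Y → D: 2+6+2+7+13 = 30
D → W → S → Y → L → D: 2+6+9+7+6 = 30
D → W → Y → L → S → D: 2+15+7+2+4 = 30
D → W → Y → S → L → D: 2+15+9+2+6 = 34
D → L → W → S → Y → D: 6+8+6+9+13 = 42
D → L → W → Y → S → D: 6+8+15+9+4 = 42
D → L → S → W → Y → D: 6+2+6+15+13 = 42
D → L → Y → W → S → D: 6+7+15+6+4 = 38
D → S → W → L → Y → D: 4+6+8+7+13 = 38
D → S → L → W → Y → D: 4+2+8+15+13 = 42
The minimum is 30.
One optimal route: D → W → L → Y → S → D (or its reverse).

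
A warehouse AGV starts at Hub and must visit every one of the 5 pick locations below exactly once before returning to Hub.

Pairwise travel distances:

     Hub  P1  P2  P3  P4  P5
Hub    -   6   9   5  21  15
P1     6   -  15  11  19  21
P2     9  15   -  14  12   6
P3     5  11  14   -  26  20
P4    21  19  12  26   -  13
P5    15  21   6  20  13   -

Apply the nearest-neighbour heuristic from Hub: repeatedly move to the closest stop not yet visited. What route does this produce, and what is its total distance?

71 along Hub → P3 → P1 → P2 → P5 → P4 → Hub.

From Hub: distances to unvisited — P3=5, P1=6, P2=9, P5=15, P4=21. Nearest is P3 (5).
From P3: distances to unvisited — P1=11, P2=14, P5=20, P4=26. Nearest is P1 (11).
From P1: distances to unvisited — P2=15, P4=19, P5=21. Nearest is P2 (15).
From P2: distances to unvisited — P5=6, P4=12. Nearest is P5 (6).
From P5: distances to unvisited — P4=13. Nearest is P4 (13).
Return P4→Hub: 21.
Total = 5 + 11 + 15 + 6 + 13 + 21 = 71.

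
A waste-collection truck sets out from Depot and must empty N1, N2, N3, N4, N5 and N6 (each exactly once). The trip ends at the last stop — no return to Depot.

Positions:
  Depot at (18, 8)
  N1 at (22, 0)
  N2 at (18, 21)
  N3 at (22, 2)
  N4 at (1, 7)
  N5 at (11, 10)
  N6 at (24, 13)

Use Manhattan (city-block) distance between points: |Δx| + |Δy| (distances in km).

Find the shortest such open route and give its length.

There are 6! = 720 possible orderings.
Depot → N1 → N2 → N3 → N4 → N5 → N6: 12+25+23+26+13+16 = 115
Depot → N1 → N2 → N3 → N4 → N6 → N5: 12+25+23+26+29+16 = 131
Depot → N1 → N2 → N3 → N5 → N4 → N6: 12+25+23+19+13+29 = 121
Depot → N1 → N2 → N3 → N5 → N6 → N4: 12+25+23+19+16+29 = 124
Depot → N1 → N2 → N3 → N6 → N4 → N5: 12+25+23+13+29+13 = 115
Depot → N1 → N2 → N3 → N6 → N5 → N4: 12+25+23+13+16+13 = 102
Depot → N1 → N2 → N4 → N3 → N5 → N6: 12+25+31+26+19+16 = 129
Depot → N1 → N2 → N4 → N3 → N6 → N5: 12+25+31+26+13+16 = 123
… (712 more)
Depot → N1 → N3 → N6 → N2 → N5 → N4: 12+2+13+14+18+13 = 72  ← best
The minimum is 72.
One shortest path: Depot → N1 → N3 → N6 → N2 → N5 → N4.

Shortest open route: 72 km.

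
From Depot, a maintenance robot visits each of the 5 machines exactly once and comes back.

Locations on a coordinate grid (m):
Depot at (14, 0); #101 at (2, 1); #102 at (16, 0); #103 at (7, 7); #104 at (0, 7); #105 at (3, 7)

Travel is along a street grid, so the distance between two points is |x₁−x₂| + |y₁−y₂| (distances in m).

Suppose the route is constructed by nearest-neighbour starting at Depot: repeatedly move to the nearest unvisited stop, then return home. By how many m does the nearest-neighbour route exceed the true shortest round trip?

Depot: #102=2, #101=13, #103=14, #105=18, #104=21 ⇒ #102
#102: #101=15, #103=16, #105=20, #104=23 ⇒ #101
#101: #105=7, #104=8, #103=11 ⇒ #105
#105: #104=3, #103=4 ⇒ #104
#104: #103=7 ⇒ #103
NN route Depot → #102 → #101 → #105 → #104 → #103 → Depot costs 48.
Optimal: Depot → #101 → #104 → #105 → #103 → #102 → Depot costs 46 (by enumerating all 60 distinct tours).
Excess = 48 − 46 = 2.

2 m longer than the optimal tour.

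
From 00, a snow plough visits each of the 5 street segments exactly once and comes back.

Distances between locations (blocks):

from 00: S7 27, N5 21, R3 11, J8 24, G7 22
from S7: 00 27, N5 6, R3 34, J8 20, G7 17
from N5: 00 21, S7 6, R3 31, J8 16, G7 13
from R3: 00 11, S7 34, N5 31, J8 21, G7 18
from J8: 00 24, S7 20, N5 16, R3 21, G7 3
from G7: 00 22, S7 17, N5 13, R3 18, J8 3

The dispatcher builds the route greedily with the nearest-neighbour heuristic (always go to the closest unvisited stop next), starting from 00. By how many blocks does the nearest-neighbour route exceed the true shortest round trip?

00: R3=11, N5=21, G7=22, J8=24, S7=27 ⇒ R3
R3: G7=18, J8=21, N5=31, S7=34 ⇒ G7
G7: J8=3, N5=13, S7=17 ⇒ J8
J8: N5=16, S7=20 ⇒ N5
N5: S7=6 ⇒ S7
NN route 00 → R3 → G7 → J8 → N5 → S7 → 00 costs 81.
Optimal: 00 → N5 → S7 → J8 → G7 → R3 → 00 costs 79 (by enumerating all 60 distinct tours).
Excess = 81 − 79 = 2.

The nearest-neighbour route is 2 blocks longer than optimal.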